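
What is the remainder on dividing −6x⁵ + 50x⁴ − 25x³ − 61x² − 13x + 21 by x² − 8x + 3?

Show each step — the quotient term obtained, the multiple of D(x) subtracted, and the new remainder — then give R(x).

Step 1: lead(−6x⁵ + 50x⁴ − 25x³ − 61x² − 13x + 21) ÷ lead(D) = −6x⁵ ÷ x² = −6x³. Subtract (−6x³)·D = −6x⁵ + 48x⁴ − 18x³. Remainder: 2x⁴ − 7x³ − 61x² − 13x + 21.
Step 2: lead(2x⁴ − 7x³ − 61x² − 13x + 21) ÷ lead(D) = 2x⁴ ÷ x² = 2x². Subtract (2x²)·D = 2x⁴ − 16x³ + 6x². Remainder: 9x³ − 67x² − 13x + 21.
Step 3: lead(9x³ − 67x² − 13x + 21) ÷ lead(D) = 9x³ ÷ x² = 9x. Subtract (9x)·D = 9x³ − 72x² + 27x. Remainder: 5x² − 40x + 21.
Step 4: lead(5x² − 40x + 21) ÷ lead(D) = 5x² ÷ x² = 5. Subtract (5)·D = 5x² − 40x + 15. Remainder: 6.

R(x) = 6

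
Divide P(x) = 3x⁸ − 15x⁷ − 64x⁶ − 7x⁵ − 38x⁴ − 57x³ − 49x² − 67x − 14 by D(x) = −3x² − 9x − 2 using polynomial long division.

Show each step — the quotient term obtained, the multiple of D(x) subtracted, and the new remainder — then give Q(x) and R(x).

Q(x) = −x⁶ + 8x⁵ − 2x⁴ + 3x³ + 5x² + 2x + 7; R(x) = 0

Step 1: lead(3x⁸ − 15x⁷ − 64x⁶ − 7x⁵ − 38x⁴ − 57x³ − 49x² − 67x − 14) ÷ lead(D) = 3x⁸ ÷ −3x² = −x⁶. Subtract (−x⁶)·D = 3x⁸ + 9x⁷ + 2x⁶. Remainder: −24x⁷ − 66x⁶ − 7x⁵ − 38x⁴ − 57x³ − 49x² − 67x − 14.
Step 2: lead(−24x⁷ − 66x⁶ − 7x⁵ − 38x⁴ − 57x³ − 49x² − 67x − 14) ÷ lead(D) = −24x⁷ ÷ −3x² = 8x⁵. Subtract (8x⁵)·D = −24x⁷ − 72x⁶ − 16x⁵. Remainder: 6x⁶ + 9x⁵ − 38x⁴ − 57x³ − 49x² − 67x − 14.
Step 3: lead(6x⁶ + 9x⁵ − 38x⁴ − 57x³ − 49x² − 67x − 14) ÷ lead(D) = 6x⁶ ÷ −3x² = −2x⁴. Subtract (−2x⁴)·D = 6x⁶ + 18x⁵ + 4x⁴. Remainder: −9x⁵ − 42x⁴ − 57x³ − 49x² − 67x − 14.
Step 4: lead(−9x⁵ − 42x⁴ − 57x³ − 49x² − 67x − 14) ÷ lead(D) = −9x⁵ ÷ −3x² = 3x³. Subtract (3x³)·D = −9x⁵ − 27x⁴ − 6x³. Remainder: −15x⁴ − 51x³ − 49x² − 67x − 14.
Step 5: lead(−15x⁴ − 51x³ − 49x² − 67x − 14) ÷ lead(D) = −15x⁴ ÷ −3x² = 5x². Subtract (5x²)·D = −15x⁴ − 45x³ − 10x². Remainder: −6x³ − 39x² − 67x − 14.
Step 6: lead(−6x³ − 39x² − 67x − 14) ÷ lead(D) = −6x³ ÷ −3x² = 2x. Subtract (2x)·D = −6x³ − 18x² − 4x. Remainder: −21x² − 63x − 14.
Step 7: lead(−21x² − 63x − 14) ÷ lead(D) = −21x² ÷ −3x² = 7. Subtract (7)·D = −21x² − 63x − 14. Remainder: 0.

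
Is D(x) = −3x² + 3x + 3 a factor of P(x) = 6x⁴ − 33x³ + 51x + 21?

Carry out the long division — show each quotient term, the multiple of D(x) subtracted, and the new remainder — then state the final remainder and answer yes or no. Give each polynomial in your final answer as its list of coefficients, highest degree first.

Step 1: lead(6x⁴ − 33x³ + 51x + 21) ÷ lead(D) = 6x⁴ ÷ −3x² = −2x². Subtract (−2x²)·D = 6x⁴ − 6x³ − 6x². Remainder: −27x³ + 6x² + 51x + 21.
Step 2: lead(−27x³ + 6x² + 51x + 21) ÷ lead(D) = −27x³ ÷ −3x² = 9x. Subtract (9x)·D = −27x³ + 27x² + 27x. Remainder: −21x² + 24x + 21.
Step 3: lead(−21x² + 24x + 21) ÷ lead(D) = −21x² ÷ −3x² = 7. Subtract (7)·D = −21x² + 21x + 21. Remainder: 3x.

R = [3, 0], so D(x) is not a factor of P(x). no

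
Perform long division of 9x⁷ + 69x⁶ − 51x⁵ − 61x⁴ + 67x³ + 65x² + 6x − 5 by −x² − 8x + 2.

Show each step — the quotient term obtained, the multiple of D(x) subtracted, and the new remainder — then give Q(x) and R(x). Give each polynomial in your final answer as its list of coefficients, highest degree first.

Q = [-9, 3, 9, -5, -9, -3]; R = [1]

Step 1: lead(9x⁷ + 69x⁶ − 51x⁵ − 61x⁴ + 67x³ + 65x² + 6x − 5) ÷ lead(D) = 9x⁷ ÷ −x² = −9x⁵. Subtract (−9x⁵)·D = 9x⁷ + 72x⁶ − 18x⁵. Remainder: −3x⁶ − 33x⁵ − 61x⁴ + 67x³ + 65x² + 6x − 5.
Step 2: lead(−3x⁶ − 33x⁵ − 61x⁴ + 67x³ + 65x² + 6x − 5) ÷ lead(D) = −3x⁶ ÷ −x² = 3x⁴. Subtract (3x⁴)·D = −3x⁶ − 24x⁵ + 6x⁴. Remainder: −9x⁵ − 67x⁴ + 67x³ + 65x² + 6x − 5.
Step 3: lead(−9x⁵ − 67x⁴ + 67x³ + 65x² + 6x − 5) ÷ lead(D) = −9x⁵ ÷ −x² = 9x³. Subtract (9x³)·D = −9x⁵ − 72x⁴ + 18x³. Remainder: 5x⁴ + 49x³ + 65x² + 6x − 5.
Step 4: lead(5x⁴ + 49x³ + 65x² + 6x − 5) ÷ lead(D) = 5x⁴ ÷ −x² = −5x². Subtract (−5x²)·D = 5x⁴ + 40x³ − 10x². Remainder: 9x³ + 75x² + 6x − 5.
Step 5: lead(9x³ + 75x² + 6x − 5) ÷ lead(D) = 9x³ ÷ −x² = −9x. Subtract (−9x)·D = 9x³ + 72x² − 18x. Remainder: 3x² + 24x − 5.
Step 6: lead(3x² + 24x − 5) ÷ lead(D) = 3x² ÷ −x² = −3. Subtract (−3)·D = 3x² + 24x − 6. Remainder: 1.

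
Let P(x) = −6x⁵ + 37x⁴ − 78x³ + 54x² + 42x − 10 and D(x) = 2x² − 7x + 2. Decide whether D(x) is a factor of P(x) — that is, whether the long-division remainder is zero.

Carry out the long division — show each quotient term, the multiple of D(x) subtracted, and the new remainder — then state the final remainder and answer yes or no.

Step 1: lead(−6x⁵ + 37x⁴ − 78x³ + 54x² + 42x − 10) ÷ lead(D) = −6x⁵ ÷ 2x² = −3x³. Subtract (−3x³)·D = −6x⁵ + 21x⁴ − 6x³. Remainder: 16x⁴ − 72x³ + 54x² + 42x − 10.
Step 2: lead(16x⁴ − 72x³ + 54x² + 42x − 10) ÷ lead(D) = 16x⁴ ÷ 2x² = 8x². Subtract (8x²)·D = 16x⁴ − 56x³ + 16x². Remainder: −16x³ + 38x² + 42x − 10.
Step 3: lead(−16x³ + 38x² + 42x − 10) ÷ lead(D) = −16x³ ÷ 2x² = −8x. Subtract (−8x)·D = −16x³ + 56x² − 16x. Remainder: −18x² + 58x − 10.
Step 4: lead(−18x² + 58x − 10) ÷ lead(D) = −18x² ÷ 2x² = −9. Subtract (−9)·D = −18x² + 63x − 18. Remainder: −5x + 8.

R(x) = −5x + 8, so D(x) is not a factor of P(x). no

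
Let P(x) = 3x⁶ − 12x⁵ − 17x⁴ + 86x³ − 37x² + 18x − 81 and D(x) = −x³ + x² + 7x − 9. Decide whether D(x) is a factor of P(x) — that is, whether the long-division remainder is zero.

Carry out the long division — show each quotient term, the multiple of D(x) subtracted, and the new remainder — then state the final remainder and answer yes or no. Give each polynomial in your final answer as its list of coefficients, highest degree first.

R = [0], so D(x) is a factor of P(x). yes

Step 1: lead(3x⁶ − 12x⁵ − 17x⁴ + 86x³ − 37x² + 18x − 81) ÷ lead(D) = 3x⁶ ÷ −x³ = −3x³. Subtract (−3x³)·D = 3x⁶ − 3x⁵ − 21x⁴ + 27x³. Remainder: −9x⁵ + 4x⁴ + 59x³ − 37x² + 18x − 81.
Step 2: lead(−9x⁵ + 4x⁴ + 59x³ − 37x² + 18x − 81) ÷ lead(D) = −9x⁵ ÷ −x³ = 9x². Subtract (9x²)·D = −9x⁵ + 9x⁴ + 63x³ − 81x². Remainder: −5x⁴ − 4x³ + 44x² + 18x − 81.
Step 3: lead(−5x⁴ − 4x³ + 44x² + 18x − 81) ÷ lead(D) = −5x⁴ ÷ −x³ = 5x. Subtract (5x)·D = −5x⁴ + 5x³ + 35x² − 45x. Remainder: −9x³ + 9x² + 63x − 81.
Step 4: lead(−9x³ + 9x² + 63x − 81) ÷ lead(D) = −9x³ ÷ −x³ = 9. Subtract (9)·D = −9x³ + 9x² + 63x − 81. Remainder: 0.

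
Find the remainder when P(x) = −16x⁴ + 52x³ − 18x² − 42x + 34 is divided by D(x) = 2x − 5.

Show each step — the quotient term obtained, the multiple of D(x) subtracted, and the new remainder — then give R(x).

R(x) = 4

Step 1: lead(−16x⁴ + 52x³ − 18x² − 42x + 34) ÷ lead(D) = −16x⁴ ÷ 2x = −8x³. Subtract (−8x³)·D = −16x⁴ + 40x³. Remainder: 12x³ − 18x² − 42x + 34.
Step 2: lead(12x³ − 18x² − 42x + 34) ÷ lead(D) = 12x³ ÷ 2x = 6x². Subtract (6x²)·D = 12x³ − 30x². Remainder: 12x² − 42x + 34.
Step 3: lead(12x² − 42x + 34) ÷ lead(D) = 12x² ÷ 2x = 6x. Subtract (6x)·D = 12x² − 30x. Remainder: −12x + 34.
Step 4: lead(−12x + 34) ÷ lead(D) = −12x ÷ 2x = −6. Subtract (−6)·D = −12x + 30. Remainder: 4.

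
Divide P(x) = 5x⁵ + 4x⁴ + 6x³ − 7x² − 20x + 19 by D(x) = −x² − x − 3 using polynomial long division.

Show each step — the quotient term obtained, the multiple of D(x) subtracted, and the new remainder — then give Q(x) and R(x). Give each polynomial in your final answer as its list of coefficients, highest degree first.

Step 1: lead(5x⁵ + 4x⁴ + 6x³ − 7x² − 20x + 19) ÷ lead(D) = 5x⁵ ÷ −x² = −5x³. Subtract (−5x³)·D = 5x⁵ + 5x⁴ + 15x³. Remainder: −x⁴ − 9x³ − 7x² − 20x + 19.
Step 2: lead(−x⁴ − 9x³ − 7x² − 20x + 19) ÷ lead(D) = −x⁴ ÷ −x² = x². Subtract (x²)·D = −x⁴ − x³ − 3x². Remainder: −8x³ − 4x² − 20x + 19.
Step 3: lead(−8x³ − 4x² − 20x + 19) ÷ lead(D) = −8x³ ÷ −x² = 8x. Subtract (8x)·D = −8x³ − 8x² − 24x. Remainder: 4x² + 4x + 19.
Step 4: lead(4x² + 4x + 19) ÷ lead(D) = 4x² ÷ −x² = −4. Subtract (−4)·D = 4x² + 4x + 12. Remainder: 7.

Q = [-5, 1, 8, -4]; R = [7]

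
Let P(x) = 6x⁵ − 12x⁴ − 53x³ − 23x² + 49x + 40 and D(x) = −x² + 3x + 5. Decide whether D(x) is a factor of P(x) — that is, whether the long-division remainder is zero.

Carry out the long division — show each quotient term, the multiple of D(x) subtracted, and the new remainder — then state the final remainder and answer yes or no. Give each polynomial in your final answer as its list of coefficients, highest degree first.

R = [0], so D(x) is a factor of P(x). yes

Step 1: lead(6x⁵ − 12x⁴ − 53x³ − 23x² + 49x + 40) ÷ lead(D) = 6x⁵ ÷ −x² = −6x³. Subtract (−6x³)·D = 6x⁵ − 18x⁴ − 30x³. Remainder: 6x⁴ − 23x³ − 23x² + 49x + 40.
Step 2: lead(6x⁴ − 23x³ − 23x² + 49x + 40) ÷ lead(D) = 6x⁴ ÷ −x² = −6x². Subtract (−6x²)·D = 6x⁴ − 18x³ − 30x². Remainder: −5x³ + 7x² + 49x + 40.
Step 3: lead(−5x³ + 7x² + 49x + 40) ÷ lead(D) = −5x³ ÷ −x² = 5x. Subtract (5x)·D = −5x³ + 15x² + 25x. Remainder: −8x² + 24x + 40.
Step 4: lead(−8x² + 24x + 40) ÷ lead(D) = −8x² ÷ −x² = 8. Subtract (8)·D = −8x² + 24x + 40. Remainder: 0.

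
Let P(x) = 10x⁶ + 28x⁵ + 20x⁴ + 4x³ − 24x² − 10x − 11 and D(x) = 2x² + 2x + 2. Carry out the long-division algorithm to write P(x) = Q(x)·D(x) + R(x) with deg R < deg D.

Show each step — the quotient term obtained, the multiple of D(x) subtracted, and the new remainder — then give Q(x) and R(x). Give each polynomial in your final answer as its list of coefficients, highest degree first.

Step 1: lead(10x⁶ + 28x⁵ + 20x⁴ + 4x³ − 24x² − 10x − 11) ÷ lead(D) = 10x⁶ ÷ 2x² = 5x⁴. Subtract (5x⁴)·D = 10x⁶ + 10x⁵ + 10x⁴. Remainder: 18x⁵ + 10x⁴ + 4x³ − 24x² − 10x − 11.
Step 2: lead(18x⁵ + 10x⁴ + 4x³ − 24x² − 10x − 11) ÷ lead(D) = 18x⁵ ÷ 2x² = 9x³. Subtract (9x³)·D = 18x⁵ + 18x⁴ + 18x³. Remainder: −8x⁴ − 14x³ − 24x² − 10x − 11.
Step 3: lead(−8x⁴ − 14x³ − 24x² − 10x − 11) ÷ lead(D) = −8x⁴ ÷ 2x² = −4x². Subtract (−4x²)·D = −8x⁴ − 8x³ − 8x². Remainder: −6x³ − 16x² − 10x − 11.
Step 4: lead(−6x³ − 16x² − 10x − 11) ÷ lead(D) = −6x³ ÷ 2x² = −3x. Subtract (−3x)·D = −6x³ − 6x² − 6x. Remainder: −10x² − 4x − 11.
Step 5: lead(−10x² − 4x − 11) ÷ lead(D) = −10x² ÷ 2x² = −5. Subtract (−5)·D = −10x² − 10x − 10. Remainder: 6x − 1.

Q = [5, 9, -4, -3, -5]; R = [6, -1]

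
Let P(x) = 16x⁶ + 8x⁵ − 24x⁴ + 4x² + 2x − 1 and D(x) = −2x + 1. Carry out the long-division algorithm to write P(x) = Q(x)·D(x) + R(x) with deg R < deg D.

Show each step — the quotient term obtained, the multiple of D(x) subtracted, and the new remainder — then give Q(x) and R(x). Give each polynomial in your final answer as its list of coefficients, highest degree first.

Q = [-8, -8, 8, 4, 0, -1]; R = [0]

Step 1: lead(16x⁶ + 8x⁵ − 24x⁴ + 4x² + 2x − 1) ÷ lead(D) = 16x⁶ ÷ −2x = −8x⁵. Subtract (−8x⁵)·D = 16x⁶ − 8x⁵. Remainder: 16x⁵ − 24x⁴ + 4x² + 2x − 1.
Step 2: lead(16x⁵ − 24x⁴ + 4x² + 2x − 1) ÷ lead(D) = 16x⁵ ÷ −2x = −8x⁴. Subtract (−8x⁴)·D = 16x⁵ − 8x⁴. Remainder: −16x⁴ + 4x² + 2x − 1.
Step 3: lead(−16x⁴ + 4x² + 2x − 1) ÷ lead(D) = −16x⁴ ÷ −2x = 8x³. Subtract (8x³)·D = −16x⁴ + 8x³. Remainder: −8x³ + 4x² + 2x − 1.
Step 4: lead(−8x³ + 4x² + 2x − 1) ÷ lead(D) = −8x³ ÷ −2x = 4x². Subtract (4x²)·D = −8x³ + 4x². Remainder: 2x − 1.
Step 5: lead(2x − 1) ÷ lead(D) = 2x ÷ −2x = −1. Subtract (−1)·D = 2x − 1. Remainder: 0.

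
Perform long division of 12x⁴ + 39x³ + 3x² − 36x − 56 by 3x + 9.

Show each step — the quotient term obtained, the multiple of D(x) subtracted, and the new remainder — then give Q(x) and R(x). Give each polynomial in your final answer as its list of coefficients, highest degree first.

Step 1: lead(12x⁴ + 39x³ + 3x² − 36x − 56) ÷ lead(D) = 12x⁴ ÷ 3x = 4x³. Subtract (4x³)·D = 12x⁴ + 36x³. Remainder: 3x³ + 3x² − 36x − 56.
Step 2: lead(3x³ + 3x² − 36x − 56) ÷ lead(D) = 3x³ ÷ 3x = x². Subtract (x²)·D = 3x³ + 9x². Remainder: −6x² − 36x − 56.
Step 3: lead(−6x² − 36x − 56) ÷ lead(D) = −6x² ÷ 3x = −2x. Subtract (−2x)·D = −6x² − 18x. Remainder: −18x − 56.
Step 4: lead(−18x − 56) ÷ lead(D) = −18x ÷ 3x = −6. Subtract (−6)·D = −18x − 54. Remainder: −2.

Q = [4, 1, -2, -6]; R = [-2]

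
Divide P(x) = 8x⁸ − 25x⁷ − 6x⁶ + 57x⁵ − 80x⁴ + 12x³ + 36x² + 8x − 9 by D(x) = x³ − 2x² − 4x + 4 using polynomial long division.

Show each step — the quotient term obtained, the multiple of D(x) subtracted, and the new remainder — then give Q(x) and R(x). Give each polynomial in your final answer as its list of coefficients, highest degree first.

Step 1: lead(8x⁸ − 25x⁷ − 6x⁶ + 57x⁵ − 80x⁴ + 12x³ + 36x² + 8x − 9) ÷ lead(D) = 8x⁸ ÷ x³ = 8x⁵. Subtract (8x⁵)·D = 8x⁸ − 16x⁷ − 32x⁶ + 32x⁵. Remainder: −9x⁷ + 26x⁶ + 25x⁵ − 80x⁴ + 12x³ + 36x² + 8x − 9.
Step 2: lead(−9x⁷ + 26x⁶ + 25x⁵ − 80x⁴ + 12x³ + 36x² + 8x − 9) ÷ lead(D) = −9x⁷ ÷ x³ = −9x⁴. Subtract (−9x⁴)·D = −9x⁷ + 18x⁶ + 36x⁵ − 36x⁴. Remainder: 8x⁶ − 11x⁵ − 44x⁴ + 12x³ + 36x² + 8x − 9.
Step 3: lead(8x⁶ − 11x⁵ − 44x⁴ + 12x³ + 36x² + 8x − 9) ÷ lead(D) = 8x⁶ ÷ x³ = 8x³. Subtract (8x³)·D = 8x⁶ − 16x⁵ − 32x⁴ + 32x³. Remainder: 5x⁵ − 12x⁴ − 20x³ + 36x² + 8x − 9.
Step 4: lead(5x⁵ − 12x⁴ − 20x³ + 36x² + 8x − 9) ÷ lead(D) = 5x⁵ ÷ x³ = 5x². Subtract (5x²)·D = 5x⁵ − 10x⁴ − 20x³ + 20x². Remainder: −2x⁴ + 16x² + 8x − 9.
Step 5: lead(−2x⁴ + 16x² + 8x − 9) ÷ lead(D) = −2x⁴ ÷ x³ = −2x. Subtract (−2x)·D = −2x⁴ + 4x³ + 8x² − 8x. Remainder: −4x³ + 8x² + 16x − 9.
Step 6: lead(−4x³ + 8x² + 16x − 9) ÷ lead(D) = −4x³ ÷ x³ = −4. Subtract (−4)·D = −4x³ + 8x² + 16x − 16. Remainder: 7.

Q = [8, -9, 8, 5, -2, -4]; R = [7]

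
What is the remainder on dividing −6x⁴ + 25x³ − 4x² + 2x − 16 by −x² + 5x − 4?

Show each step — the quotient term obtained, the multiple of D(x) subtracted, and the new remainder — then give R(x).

R(x) = −3x + 4

Step 1: lead(−6x⁴ + 25x³ − 4x² + 2x − 16) ÷ lead(D) = −6x⁴ ÷ −x² = 6x². Subtract (6x²)·D = −6x⁴ + 30x³ − 24x². Remainder: −5x³ + 20x² + 2x − 16.
Step 2: lead(−5x³ + 20x² + 2x − 16) ÷ lead(D) = −5x³ ÷ −x² = 5x. Subtract (5x)·D = −5x³ + 25x² − 20x. Remainder: −5x² + 22x − 16.
Step 3: lead(−5x² + 22x − 16) ÷ lead(D) = −5x² ÷ −x² = 5. Subtract (5)·D = −5x² + 25x − 20. Remainder: −3x + 4.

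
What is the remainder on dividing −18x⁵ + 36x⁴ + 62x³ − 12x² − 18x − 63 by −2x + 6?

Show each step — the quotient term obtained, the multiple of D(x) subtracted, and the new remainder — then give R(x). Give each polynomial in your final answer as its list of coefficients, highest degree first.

R = [-9]

Step 1: lead(−18x⁵ + 36x⁴ + 62x³ − 12x² − 18x − 63) ÷ lead(D) = −18x⁵ ÷ −2x = 9x⁴. Subtract (9x⁴)·D = −18x⁵ + 54x⁴. Remainder: −18x⁴ + 62x³ − 12x² − 18x − 63.
Step 2: lead(−18x⁴ + 62x³ − 12x² − 18x − 63) ÷ lead(D) = −18x⁴ ÷ −2x = 9x³. Subtract (9x³)·D = −18x⁴ + 54x³. Remainder: 8x³ − 12x² − 18x − 63.
Step 3: lead(8x³ − 12x² − 18x − 63) ÷ lead(D) = 8x³ ÷ −2x = −4x². Subtract (−4x²)·D = 8x³ − 24x². Remainder: 12x² − 18x − 63.
Step 4: lead(12x² − 18x − 63) ÷ lead(D) = 12x² ÷ −2x = −6x. Subtract (−6x)·D = 12x² − 36x. Remainder: 18x − 63.
Step 5: lead(18x − 63) ÷ lead(D) = 18x ÷ −2x = −9. Subtract (−9)·D = 18x − 54. Remainder: −9.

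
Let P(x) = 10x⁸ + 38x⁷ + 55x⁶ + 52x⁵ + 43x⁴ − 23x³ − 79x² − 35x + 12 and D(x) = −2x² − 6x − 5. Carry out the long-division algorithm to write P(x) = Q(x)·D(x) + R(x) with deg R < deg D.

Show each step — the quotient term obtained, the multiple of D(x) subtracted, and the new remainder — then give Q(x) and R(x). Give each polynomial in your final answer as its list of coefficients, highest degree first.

Step 1: lead(10x⁸ + 38x⁷ + 55x⁶ + 52x⁵ + 43x⁴ − 23x³ − 79x² − 35x + 12) ÷ lead(D) = 10x⁸ ÷ −2x² = −5x⁶. Subtract (−5x⁶)·D = 10x⁸ + 30x⁷ + 25x⁶. Remainder: 8x⁷ + 30x⁶ + 52x⁵ + 43x⁴ − 23x³ − 79x² − 35x + 12.
Step 2: lead(8x⁷ + 30x⁶ + 52x⁵ + 43x⁴ − 23x³ − 79x² − 35x + 12) ÷ lead(D) = 8x⁷ ÷ −2x² = −4x⁵. Subtract (−4x⁵)·D = 8x⁷ + 24x⁶ + 20x⁵. Remainder: 6x⁶ + 32x⁵ + 43x⁴ − 23x³ − 79x² − 35x + 12.
Step 3: lead(6x⁶ + 32x⁵ + 43x⁴ − 23x³ − 79x² − 35x + 12) ÷ lead(D) = 6x⁶ ÷ −2x² = −3x⁴. Subtract (−3x⁴)·D = 6x⁶ + 18x⁵ + 15x⁴. Remainder: 14x⁵ + 28x⁴ − 23x³ − 79x² − 35x + 12.
Step 4: lead(14x⁵ + 28x⁴ − 23x³ − 79x² − 35x + 12) ÷ lead(D) = 14x⁵ ÷ −2x² = −7x³. Subtract (−7x³)·D = 14x⁵ + 42x⁴ + 35x³. Remainder: −14x⁴ − 58x³ − 79x² − 35x + 12.
Step 5: lead(−14x⁴ − 58x³ − 79x² − 35x + 12) ÷ lead(D) = −14x⁴ ÷ −2x² = 7x². Subtract (7x²)·D = −14x⁴ − 42x³ − 35x². Remainder: −16x³ − 44x² − 35x + 12.
Step 6: lead(−16x³ − 44x² − 35x + 12) ÷ lead(D) = −16x³ ÷ −2x² = 8x. Subtract (8x)·D = −16x³ − 48x² − 40x. Remainder: 4x² + 5x + 12.
Step 7: lead(4x² + 5x + 12) ÷ lead(D) = 4x² ÷ −2x² = −2. Subtract (−2)·D = 4x² + 12x + 10. Remainder: −7x + 2.

Q = [-5, -4, -3, -7, 7, 8, -2]; R = [-7, 2]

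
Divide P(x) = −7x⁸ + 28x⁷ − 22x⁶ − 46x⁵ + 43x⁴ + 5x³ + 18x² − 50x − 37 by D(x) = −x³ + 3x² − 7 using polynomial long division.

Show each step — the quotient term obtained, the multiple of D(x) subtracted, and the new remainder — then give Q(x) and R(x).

Q(x) = 7x⁵ − 7x⁴ + x³ + 6x + 6; R(x) = −8x + 5

Step 1: lead(−7x⁸ + 28x⁷ − 22x⁶ − 46x⁵ + 43x⁴ + 5x³ + 18x² − 50x − 37) ÷ lead(D) = −7x⁸ ÷ −x³ = 7x⁵. Subtract (7x⁵)·D = −7x⁸ + 21x⁷ − 49x⁵. Remainder: 7x⁷ − 22x⁶ + 3x⁵ + 43x⁴ + 5x³ + 18x² − 50x − 37.
Step 2: lead(7x⁷ − 22x⁶ + 3x⁵ + 43x⁴ + 5x³ + 18x² − 50x − 37) ÷ lead(D) = 7x⁷ ÷ −x³ = −7x⁴. Subtract (−7x⁴)·D = 7x⁷ − 21x⁶ + 49x⁴. Remainder: −x⁶ + 3x⁵ − 6x⁴ + 5x³ + 18x² − 50x − 37.
Step 3: lead(−x⁶ + 3x⁵ − 6x⁴ + 5x³ + 18x² − 50x − 37) ÷ lead(D) = −x⁶ ÷ −x³ = x³. Subtract (x³)·D = −x⁶ + 3x⁵ − 7x³. Remainder: −6x⁴ + 12x³ + 18x² − 50x − 37.
Step 4: lead(−6x⁴ + 12x³ + 18x² − 50x − 37) ÷ lead(D) = −6x⁴ ÷ −x³ = 6x. Subtract (6x)·D = −6x⁴ + 18x³ − 42x. Remainder: −6x³ + 18x² − 8x − 37.
Step 5: lead(−6x³ + 18x² − 8x − 37) ÷ lead(D) = −6x³ ÷ −x³ = 6. Subtract (6)·D = −6x³ + 18x² − 42. Remainder: −8x + 5.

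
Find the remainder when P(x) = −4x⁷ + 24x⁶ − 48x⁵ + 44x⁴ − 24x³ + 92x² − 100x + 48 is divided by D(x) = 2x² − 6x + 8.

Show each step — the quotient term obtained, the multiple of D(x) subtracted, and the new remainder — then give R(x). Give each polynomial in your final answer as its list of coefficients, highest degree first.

R = [0]

Step 1: lead(−4x⁷ + 24x⁶ − 48x⁵ + 44x⁴ − 24x³ + 92x² − 100x + 48) ÷ lead(D) = −4x⁷ ÷ 2x² = −2x⁵. Subtract (−2x⁵)·D = −4x⁷ + 12x⁶ − 16x⁵. Remainder: 12x⁶ − 32x⁵ + 44x⁴ − 24x³ + 92x² − 100x + 48.
Step 2: lead(12x⁶ − 32x⁵ + 44x⁴ − 24x³ + 92x² − 100x + 48) ÷ lead(D) = 12x⁶ ÷ 2x² = 6x⁴. Subtract (6x⁴)·D = 12x⁶ − 36x⁵ + 48x⁴. Remainder: 4x⁵ − 4x⁴ − 24x³ + 92x² − 100x + 48.
Step 3: lead(4x⁵ − 4x⁴ − 24x³ + 92x² − 100x + 48) ÷ lead(D) = 4x⁵ ÷ 2x² = 2x³. Subtract (2x³)·D = 4x⁵ − 12x⁴ + 16x³. Remainder: 8x⁴ − 40x³ + 92x² − 100x + 48.
Step 4: lead(8x⁴ − 40x³ + 92x² − 100x + 48) ÷ lead(D) = 8x⁴ ÷ 2x² = 4x². Subtract (4x²)·D = 8x⁴ − 24x³ + 32x². Remainder: −16x³ + 60x² − 100x + 48.
Step 5: lead(−16x³ + 60x² − 100x + 48) ÷ lead(D) = −16x³ ÷ 2x² = −8x. Subtract (−8x)·D = −16x³ + 48x² − 64x. Remainder: 12x² − 36x + 48.
Step 6: lead(12x² − 36x + 48) ÷ lead(D) = 12x² ÷ 2x² = 6. Subtract (6)·D = 12x² − 36x + 48. Remainder: 0.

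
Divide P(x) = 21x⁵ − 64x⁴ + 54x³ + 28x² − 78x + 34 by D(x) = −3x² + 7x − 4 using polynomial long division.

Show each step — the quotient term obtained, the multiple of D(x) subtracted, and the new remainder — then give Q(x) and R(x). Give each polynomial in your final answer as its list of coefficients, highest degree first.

Step 1: lead(21x⁵ − 64x⁴ + 54x³ + 28x² − 78x + 34) ÷ lead(D) = 21x⁵ ÷ −3x² = −7x³. Subtract (−7x³)·D = 21x⁵ − 49x⁴ + 28x³. Remainder: −15x⁴ + 26x³ + 28x² − 78x + 34.
Step 2: lead(−15x⁴ + 26x³ + 28x² − 78x + 34) ÷ lead(D) = −15x⁴ ÷ −3x² = 5x². Subtract (5x²)·D = −15x⁴ + 35x³ − 20x². Remainder: −9x³ + 48x² − 78x + 34.
Step 3: lead(−9x³ + 48x² − 78x + 34) ÷ lead(D) = −9x³ ÷ −3x² = 3x. Subtract (3x)·D = −9x³ + 21x² − 12x. Remainder: 27x² − 66x + 34.
Step 4: lead(27x² − 66x + 34) ÷ lead(D) = 27x² ÷ −3x² = −9. Subtract (−9)·D = 27x² − 63x + 36. Remainder: −3x − 2.

Q = [-7, 5, 3, -9]; R = [-3, -2]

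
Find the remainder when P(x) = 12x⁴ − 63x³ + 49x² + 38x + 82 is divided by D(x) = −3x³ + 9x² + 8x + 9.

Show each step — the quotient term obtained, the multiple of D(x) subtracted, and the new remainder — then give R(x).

R(x) = 2x + 1

Step 1: lead(12x⁴ − 63x³ + 49x² + 38x + 82) ÷ lead(D) = 12x⁴ ÷ −3x³ = −4x. Subtract (−4x)·D = 12x⁴ − 36x³ − 32x² − 36x. Remainder: −27x³ + 81x² + 74x + 82.
Step 2: lead(−27x³ + 81x² + 74x + 82) ÷ lead(D) = −27x³ ÷ −3x³ = 9. Subtract (9)·D = −27x³ + 81x² + 72x + 81. Remainder: 2x + 1.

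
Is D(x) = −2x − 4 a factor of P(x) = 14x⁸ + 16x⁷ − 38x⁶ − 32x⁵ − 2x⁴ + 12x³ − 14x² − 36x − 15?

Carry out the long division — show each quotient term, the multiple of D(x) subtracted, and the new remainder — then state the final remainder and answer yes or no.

R(x) = 1, so D(x) is not a factor of P(x). no

Step 1: lead(14x⁸ + 16x⁷ − 38x⁶ − 32x⁵ − 2x⁴ + 12x³ − 14x² − 36x − 15) ÷ lead(D) = 14x⁸ ÷ −2x = −7x⁷. Subtract (−7x⁷)·D = 14x⁸ + 28x⁷. Remainder: −12x⁷ − 38x⁶ − 32x⁵ − 2x⁴ + 12x³ − 14x² − 36x − 15.
Step 2: lead(−12x⁷ − 38x⁶ − 32x⁵ − 2x⁴ + 12x³ − 14x² − 36x − 15) ÷ lead(D) = −12x⁷ ÷ −2x = 6x⁶. Subtract (6x⁶)·D = −12x⁷ − 24x⁶. Remainder: −14x⁶ − 32x⁵ − 2x⁴ + 12x³ − 14x² − 36x − 15.
Step 3: lead(−14x⁶ − 32x⁵ − 2x⁴ + 12x³ − 14x² − 36x − 15) ÷ lead(D) = −14x⁶ ÷ −2x = 7x⁵. Subtract (7x⁵)·D = −14x⁶ − 28x⁵. Remainder: −4x⁵ − 2x⁴ + 12x³ − 14x² − 36x − 15.
Step 4: lead(−4x⁵ − 2x⁴ + 12x³ − 14x² − 36x − 15) ÷ lead(D) = −4x⁵ ÷ −2x = 2x⁴. Subtract (2x⁴)·D = −4x⁵ − 8x⁴. Remainder: 6x⁴ + 12x³ − 14x² − 36x − 15.
Step 5: lead(6x⁴ + 12x³ − 14x² − 36x − 15) ÷ lead(D) = 6x⁴ ÷ −2x = −3x³. Subtract (−3x³)·D = 6x⁴ + 12x³. Remainder: −14x² − 36x − 15.
Step 6: lead(−14x² − 36x − 15) ÷ lead(D) = −14x² ÷ −2x = 7x. Subtract (7x)·D = −14x² − 28x. Remainder: −8x − 15.
Step 7: lead(−8x − 15) ÷ lead(D) = −8x ÷ −2x = 4. Subtract (4)·D = −8x − 16. Remainder: 1.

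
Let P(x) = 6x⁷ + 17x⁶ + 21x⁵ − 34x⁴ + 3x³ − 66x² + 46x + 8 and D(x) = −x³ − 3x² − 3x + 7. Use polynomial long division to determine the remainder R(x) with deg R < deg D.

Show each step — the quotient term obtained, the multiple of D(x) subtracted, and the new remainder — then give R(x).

R(x) = 1

Step 1: lead(6x⁷ + 17x⁶ + 21x⁵ − 34x⁴ + 3x³ − 66x² + 46x + 8) ÷ lead(D) = 6x⁷ ÷ −x³ = −6x⁴. Subtract (−6x⁴)·D = 6x⁷ + 18x⁶ + 18x⁵ − 42x⁴. Remainder: −x⁶ + 3x⁵ + 8x⁴ + 3x³ − 66x² + 46x + 8.
Step 2: lead(−x⁶ + 3x⁵ + 8x⁴ + 3x³ − 66x² + 46x + 8) ÷ lead(D) = −x⁶ ÷ −x³ = x³. Subtract (x³)·D = −x⁶ − 3x⁵ − 3x⁴ + 7x³. Remainder: 6x⁵ + 11x⁴ − 4x³ − 66x² + 46x + 8.
Step 3: lead(6x⁵ + 11x⁴ − 4x³ − 66x² + 46x + 8) ÷ lead(D) = 6x⁵ ÷ −x³ = −6x². Subtract (−6x²)·D = 6x⁵ + 18x⁴ + 18x³ − 42x². Remainder: −7x⁴ − 22x³ − 24x² + 46x + 8.
Step 4: lead(−7x⁴ − 22x³ − 24x² + 46x + 8) ÷ lead(D) = −7x⁴ ÷ −x³ = 7x. Subtract (7x)·D = −7x⁴ − 21x³ − 21x² + 49x. Remainder: −x³ − 3x² − 3x + 8.
Step 5: lead(−x³ − 3x² − 3x + 8) ÷ lead(D) = −x³ ÷ −x³ = 1. Subtract (1)·D = −x³ − 3x² − 3x + 7. Remainder: 1.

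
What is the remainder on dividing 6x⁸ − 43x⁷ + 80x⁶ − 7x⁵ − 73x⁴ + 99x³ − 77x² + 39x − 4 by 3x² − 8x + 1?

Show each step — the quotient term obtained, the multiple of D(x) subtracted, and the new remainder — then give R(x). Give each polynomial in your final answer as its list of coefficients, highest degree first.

R = [0]

Step 1: lead(6x⁸ − 43x⁷ + 80x⁶ − 7x⁵ − 73x⁴ + 99x³ − 77x² + 39x − 4) ÷ lead(D) = 6x⁸ ÷ 3x² = 2x⁶. Subtract (2x⁶)·D = 6x⁸ − 16x⁷ + 2x⁶. Remainder: −27x⁷ + 78x⁶ − 7x⁵ − 73x⁴ + 99x³ − 77x² + 39x − 4.
Step 2: lead(−27x⁷ + 78x⁶ − 7x⁵ − 73x⁴ + 99x³ − 77x² + 39x − 4) ÷ lead(D) = −27x⁷ ÷ 3x² = −9x⁵. Subtract (−9x⁵)·D = −27x⁷ + 72x⁶ − 9x⁵. Remainder: 6x⁶ + 2x⁵ − 73x⁴ + 99x³ − 77x² + 39x − 4.
Step 3: lead(6x⁶ + 2x⁵ − 73x⁴ + 99x³ − 77x² + 39x − 4) ÷ lead(D) = 6x⁶ ÷ 3x² = 2x⁴. Subtract (2x⁴)·D = 6x⁶ − 16x⁵ + 2x⁴. Remainder: 18x⁵ − 75x⁴ + 99x³ − 77x² + 39x − 4.
Step 4: lead(18x⁵ − 75x⁴ + 99x³ − 77x² + 39x − 4) ÷ lead(D) = 18x⁵ ÷ 3x² = 6x³. Subtract (6x³)·D = 18x⁵ − 48x⁴ + 6x³. Remainder: −27x⁴ + 93x³ − 77x² + 39x − 4.
Step 5: lead(−27x⁴ + 93x³ − 77x² + 39x − 4) ÷ lead(D) = −27x⁴ ÷ 3x² = −9x². Subtract (−9x²)·D = −27x⁴ + 72x³ − 9x². Remainder: 21x³ − 68x² + 39x − 4.
Step 6: lead(21x³ − 68x² + 39x − 4) ÷ lead(D) = 21x³ ÷ 3x² = 7x. Subtract (7x)·D = 21x³ − 56x² + 7x. Remainder: −12x² + 32x − 4.
Step 7: lead(−12x² + 32x − 4) ÷ lead(D) = −12x² ÷ 3x² = −4. Subtract (−4)·D = −12x² + 32x − 4. Remainder: 0.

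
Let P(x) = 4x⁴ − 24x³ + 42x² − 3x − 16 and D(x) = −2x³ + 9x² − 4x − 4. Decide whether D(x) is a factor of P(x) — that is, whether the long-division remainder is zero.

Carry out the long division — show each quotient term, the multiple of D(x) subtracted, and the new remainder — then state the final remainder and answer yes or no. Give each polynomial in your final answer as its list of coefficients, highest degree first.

R = [7, 1, -4], so D(x) is not a factor of P(x). no

Step 1: lead(4x⁴ − 24x³ + 42x² − 3x − 16) ÷ lead(D) = 4x⁴ ÷ −2x³ = −2x. Subtract (−2x)·D = 4x⁴ − 18x³ + 8x² + 8x. Remainder: −6x³ + 34x² − 11x − 16.
Step 2: lead(−6x³ + 34x² − 11x − 16) ÷ lead(D) = −6x³ ÷ −2x³ = 3. Subtract (3)·D = −6x³ + 27x² − 12x − 12. Remainder: 7x² + x − 4.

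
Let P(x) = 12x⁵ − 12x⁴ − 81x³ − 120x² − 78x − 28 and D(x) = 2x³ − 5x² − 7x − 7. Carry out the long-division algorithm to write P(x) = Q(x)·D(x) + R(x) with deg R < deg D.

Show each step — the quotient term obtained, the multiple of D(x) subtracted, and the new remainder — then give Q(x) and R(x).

Q(x) = 6x² + 9x + 3; R(x) = 6x − 7

Step 1: lead(12x⁵ − 12x⁴ − 81x³ − 120x² − 78x − 28) ÷ lead(D) = 12x⁵ ÷ 2x³ = 6x². Subtract (6x²)·D = 12x⁵ − 30x⁴ − 42x³ − 42x². Remainder: 18x⁴ − 39x³ − 78x² − 78x − 28.
Step 2: lead(18x⁴ − 39x³ − 78x² − 78x − 28) ÷ lead(D) = 18x⁴ ÷ 2x³ = 9x. Subtract (9x)·D = 18x⁴ − 45x³ − 63x² − 63x. Remainder: 6x³ − 15x² − 15x − 28.
Step 3: lead(6x³ − 15x² − 15x − 28) ÷ lead(D) = 6x³ ÷ 2x³ = 3. Subtract (3)·D = 6x³ − 15x² − 21x − 21. Remainder: 6x − 7.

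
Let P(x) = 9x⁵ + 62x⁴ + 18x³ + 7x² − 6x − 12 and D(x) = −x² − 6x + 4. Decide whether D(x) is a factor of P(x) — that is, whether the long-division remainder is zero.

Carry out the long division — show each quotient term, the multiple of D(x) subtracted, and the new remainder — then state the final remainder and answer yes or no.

R(x) = 0, so D(x) is a factor of P(x). yes

Step 1: lead(9x⁵ + 62x⁴ + 18x³ + 7x² − 6x − 12) ÷ lead(D) = 9x⁵ ÷ −x² = −9x³. Subtract (−9x³)·D = 9x⁵ + 54x⁴ − 36x³. Remainder: 8x⁴ + 54x³ + 7x² − 6x − 12.
Step 2: lead(8x⁴ + 54x³ + 7x² − 6x − 12) ÷ lead(D) = 8x⁴ ÷ −x² = −8x². Subtract (−8x²)·D = 8x⁴ + 48x³ − 32x². Remainder: 6x³ + 39x² − 6x − 12.
Step 3: lead(6x³ + 39x² − 6x − 12) ÷ lead(D) = 6x³ ÷ −x² = −6x. Subtract (−6x)·D = 6x³ + 36x² − 24x. Remainder: 3x² + 18x − 12.
Step 4: lead(3x² + 18x − 12) ÷ lead(D) = 3x² ÷ −x² = −3. Subtract (−3)·D = 3x² + 18x − 12. Remainder: 0.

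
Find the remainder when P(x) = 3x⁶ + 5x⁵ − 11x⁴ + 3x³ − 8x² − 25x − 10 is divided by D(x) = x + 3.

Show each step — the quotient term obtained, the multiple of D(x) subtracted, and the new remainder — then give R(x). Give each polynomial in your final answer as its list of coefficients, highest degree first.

Step 1: lead(3x⁶ + 5x⁵ − 11x⁴ + 3x³ − 8x² − 25x − 10) ÷ lead(D) = 3x⁶ ÷ x = 3x⁵. Subtract (3x⁵)·D = 3x⁶ + 9x⁵. Remainder: −4x⁵ − 11x⁴ + 3x³ − 8x² − 25x − 10.
Step 2: lead(−4x⁵ − 11x⁴ + 3x³ − 8x² − 25x − 10) ÷ lead(D) = −4x⁵ ÷ x = −4x⁴. Subtract (−4x⁴)·D = −4x⁵ − 12x⁴. Remainder: x⁴ + 3x³ − 8x² − 25x − 10.
Step 3: lead(x⁴ + 3x³ − 8x² − 25x − 10) ÷ lead(D) = x⁴ ÷ x = x³. Subtract (x³)·D = x⁴ + 3x³. Remainder: −8x² − 25x − 10.
Step 4: lead(−8x² − 25x − 10) ÷ lead(D) = −8x² ÷ x = −8x. Subtract (−8x)·D = −8x² − 24x. Remainder: −x − 10.
Step 5: lead(−x − 10) ÷ lead(D) = −x ÷ x = −1. Subtract (−1)·D = −x − 3. Remainder: −7.

R = [-7]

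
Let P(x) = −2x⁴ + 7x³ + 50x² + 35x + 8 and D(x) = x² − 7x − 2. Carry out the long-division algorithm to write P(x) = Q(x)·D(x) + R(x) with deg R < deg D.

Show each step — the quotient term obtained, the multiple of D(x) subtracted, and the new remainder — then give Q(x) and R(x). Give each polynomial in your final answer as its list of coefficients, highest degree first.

Step 1: lead(−2x⁴ + 7x³ + 50x² + 35x + 8) ÷ lead(D) = −2x⁴ ÷ x² = −2x². Subtract (−2x²)·D = −2x⁴ + 14x³ + 4x². Remainder: −7x³ + 46x² + 35x + 8.
Step 2: lead(−7x³ + 46x² + 35x + 8) ÷ lead(D) = −7x³ ÷ x² = −7x. Subtract (−7x)·D = −7x³ + 49x² + 14x. Remainder: −3x² + 21x + 8.
Step 3: lead(−3x² + 21x + 8) ÷ lead(D) = −3x² ÷ x² = −3. Subtract (−3)·D = −3x² + 21x + 6. Remainder: 2.

Q = [-2, -7, -3]; R = [2]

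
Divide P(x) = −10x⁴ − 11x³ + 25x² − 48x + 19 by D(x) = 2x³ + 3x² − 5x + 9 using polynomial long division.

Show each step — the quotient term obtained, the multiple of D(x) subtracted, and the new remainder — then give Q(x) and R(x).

Q(x) = −5x + 2; R(x) = −6x² + 7x + 1

Step 1: lead(−10x⁴ − 11x³ + 25x² − 48x + 19) ÷ lead(D) = −10x⁴ ÷ 2x³ = −5x. Subtract (−5x)·D = −10x⁴ − 15x³ + 25x² − 45x. Remainder: 4x³ − 3x + 19.
Step 2: lead(4x³ − 3x + 19) ÷ lead(D) = 4x³ ÷ 2x³ = 2. Subtract (2)·D = 4x³ + 6x² − 10x + 18. Remainder: −6x² + 7x + 1.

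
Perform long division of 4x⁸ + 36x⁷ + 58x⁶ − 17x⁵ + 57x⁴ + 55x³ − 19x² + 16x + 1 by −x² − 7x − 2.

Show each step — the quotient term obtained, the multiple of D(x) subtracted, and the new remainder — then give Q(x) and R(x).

Q(x) = −4x⁶ − 8x⁵ + 6x⁴ − 9x³ − 6x² + 5x − 4; R(x) = −2x − 7

Step 1: lead(4x⁸ + 36x⁷ + 58x⁶ − 17x⁵ + 57x⁴ + 55x³ − 19x² + 16x + 1) ÷ lead(D) = 4x⁸ ÷ −x² = −4x⁶. Subtract (−4x⁶)·D = 4x⁸ + 28x⁷ + 8x⁶. Remainder: 8x⁷ + 50x⁶ − 17x⁵ + 57x⁴ + 55x³ − 19x² + 16x + 1.
Step 2: lead(8x⁷ + 50x⁶ − 17x⁵ + 57x⁴ + 55x³ − 19x² + 16x + 1) ÷ lead(D) = 8x⁷ ÷ −x² = −8x⁵. Subtract (−8x⁵)·D = 8x⁷ + 56x⁶ + 16x⁵. Remainder: −6x⁶ − 33x⁵ + 57x⁴ + 55x³ − 19x² + 16x + 1.
Step 3: lead(−6x⁶ − 33x⁵ + 57x⁴ + 55x³ − 19x² + 16x + 1) ÷ lead(D) = −6x⁶ ÷ −x² = 6x⁴. Subtract (6x⁴)·D = −6x⁶ − 42x⁵ − 12x⁴. Remainder: 9x⁵ + 69x⁴ + 55x³ − 19x² + 16x + 1.
Step 4: lead(9x⁵ + 69x⁴ + 55x³ − 19x² + 16x + 1) ÷ lead(D) = 9x⁵ ÷ −x² = −9x³. Subtract (−9x³)·D = 9x⁵ + 63x⁴ + 18x³. Remainder: 6x⁴ + 37x³ − 19x² + 16x + 1.
Step 5: lead(6x⁴ + 37x³ − 19x² + 16x + 1) ÷ lead(D) = 6x⁴ ÷ −x² = −6x². Subtract (−6x²)·D = 6x⁴ + 42x³ + 12x². Remainder: −5x³ − 31x² + 16x + 1.
Step 6: lead(−5x³ − 31x² + 16x + 1) ÷ lead(D) = −5x³ ÷ −x² = 5x. Subtract (5x)·D = −5x³ − 35x² − 10x. Remainder: 4x² + 26x + 1.
Step 7: lead(4x² + 26x + 1) ÷ lead(D) = 4x² ÷ −x² = −4. Subtract (−4)·D = 4x² + 28x + 8. Remainder: −2x − 7.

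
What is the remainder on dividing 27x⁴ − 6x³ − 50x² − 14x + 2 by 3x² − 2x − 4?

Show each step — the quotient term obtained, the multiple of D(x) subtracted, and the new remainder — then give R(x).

Step 1: lead(27x⁴ − 6x³ − 50x² − 14x + 2) ÷ lead(D) = 27x⁴ ÷ 3x² = 9x². Subtract (9x²)·D = 27x⁴ − 18x³ − 36x². Remainder: 12x³ − 14x² − 14x + 2.
Step 2: lead(12x³ − 14x² − 14x + 2) ÷ lead(D) = 12x³ ÷ 3x² = 4x. Subtract (4x)·D = 12x³ − 8x² − 16x. Remainder: −6x² + 2x + 2.
Step 3: lead(−6x² + 2x + 2) ÷ lead(D) = −6x² ÷ 3x² = −2. Subtract (−2)·D = −6x² + 4x + 8. Remainder: −2x − 6.

R(x) = −2x − 6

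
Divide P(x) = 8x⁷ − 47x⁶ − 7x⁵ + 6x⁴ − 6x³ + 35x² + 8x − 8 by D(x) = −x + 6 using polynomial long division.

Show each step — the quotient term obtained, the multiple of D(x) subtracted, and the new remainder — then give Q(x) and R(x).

Q(x) = −8x⁶ − x⁵ + x⁴ + 6x² + x − 2; R(x) = 4

Step 1: lead(8x⁷ − 47x⁶ − 7x⁵ + 6x⁴ − 6x³ + 35x² + 8x − 8) ÷ lead(D) = 8x⁷ ÷ −x = −8x⁶. Subtract (−8x⁶)·D = 8x⁷ − 48x⁶. Remainder: x⁶ − 7x⁵ + 6x⁴ − 6x³ + 35x² + 8x − 8.
Step 2: lead(x⁶ − 7x⁵ + 6x⁴ − 6x³ + 35x² + 8x − 8) ÷ lead(D) = x⁶ ÷ −x = −x⁵. Subtract (−x⁵)·D = x⁶ − 6x⁵. Remainder: −x⁵ + 6x⁴ − 6x³ + 35x² + 8x − 8.
Step 3: lead(−x⁵ + 6x⁴ − 6x³ + 35x² + 8x − 8) ÷ lead(D) = −x⁵ ÷ −x = x⁴. Subtract (x⁴)·D = −x⁵ + 6x⁴. Remainder: −6x³ + 35x² + 8x − 8.
Step 4: lead(−6x³ + 35x² + 8x − 8) ÷ lead(D) = −6x³ ÷ −x = 6x². Subtract (6x²)·D = −6x³ + 36x². Remainder: −x² + 8x − 8.
Step 5: lead(−x² + 8x − 8) ÷ lead(D) = −x² ÷ −x = x. Subtract (x)·D = −x² + 6x. Remainder: 2x − 8.
Step 6: lead(2x − 8) ÷ lead(D) = 2x ÷ −x = −2. Subtract (−2)·D = 2x − 12. Remainder: 4.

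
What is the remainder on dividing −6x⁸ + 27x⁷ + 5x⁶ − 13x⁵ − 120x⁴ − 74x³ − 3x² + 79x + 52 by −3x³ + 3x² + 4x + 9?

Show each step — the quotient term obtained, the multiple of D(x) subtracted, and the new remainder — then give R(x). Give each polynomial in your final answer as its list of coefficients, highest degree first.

Step 1: lead(−6x⁸ + 27x⁷ + 5x⁶ − 13x⁵ − 120x⁴ − 74x³ − 3x² + 79x + 52) ÷ lead(D) = −6x⁸ ÷ −3x³ = 2x⁵. Subtract (2x⁵)·D = −6x⁸ + 6x⁷ + 8x⁶ + 18x⁵. Remainder: 21x⁷ − 3x⁶ − 31x⁵ − 120x⁴ − 74x³ − 3x² + 79x + 52.
Step 2: lead(21x⁷ − 3x⁶ − 31x⁵ − 120x⁴ − 74x³ − 3x² + 79x + 52) ÷ lead(D) = 21x⁷ ÷ −3x³ = −7x⁴. Subtract (−7x⁴)·D = 21x⁷ − 21x⁶ − 28x⁵ − 63x⁴. Remainder: 18x⁶ − 3x⁵ − 57x⁴ − 74x³ − 3x² + 79x + 52.
Step 3: lead(18x⁶ − 3x⁵ − 57x⁴ − 74x³ − 3x² + 79x + 52) ÷ lead(D) = 18x⁶ ÷ −3x³ = −6x³. Subtract (−6x³)·D = 18x⁶ − 18x⁵ − 24x⁴ − 54x³. Remainder: 15x⁵ − 33x⁴ − 20x³ − 3x² + 79x + 52.
Step 4: lead(15x⁵ − 33x⁴ − 20x³ − 3x² + 79x + 52) ÷ lead(D) = 15x⁵ ÷ −3x³ = −5x². Subtract (−5x²)·D = 15x⁵ − 15x⁴ − 20x³ − 45x². Remainder: −18x⁴ + 42x² + 79x + 52.
Step 5: lead(−18x⁴ + 42x² + 79x + 52) ÷ lead(D) = −18x⁴ ÷ −3x³ = 6x. Subtract (6x)·D = −18x⁴ + 18x³ + 24x² + 54x. Remainder: −18x³ + 18x² + 25x + 52.
Step 6: lead(−18x³ + 18x² + 25x + 52) ÷ lead(D) = −18x³ ÷ −3x³ = 6. Subtract (6)·D = −18x³ + 18x² + 24x + 54. Remainder: x − 2.

R = [1, -2]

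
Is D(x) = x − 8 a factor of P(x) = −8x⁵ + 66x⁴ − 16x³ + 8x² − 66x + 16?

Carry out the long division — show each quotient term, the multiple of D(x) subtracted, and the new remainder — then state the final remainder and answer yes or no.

Step 1: lead(−8x⁵ + 66x⁴ − 16x³ + 8x² − 66x + 16) ÷ lead(D) = −8x⁵ ÷ x = −8x⁴. Subtract (−8x⁴)·D = −8x⁵ + 64x⁴. Remainder: 2x⁴ − 16x³ + 8x² − 66x + 16.
Step 2: lead(2x⁴ − 16x³ + 8x² − 66x + 16) ÷ lead(D) = 2x⁴ ÷ x = 2x³. Subtract (2x³)·D = 2x⁴ − 16x³. Remainder: 8x² − 66x + 16.
Step 3: lead(8x² − 66x + 16) ÷ lead(D) = 8x² ÷ x = 8x. Subtract (8x)·D = 8x² − 64x. Remainder: −2x + 16.
Step 4: lead(−2x + 16) ÷ lead(D) = −2x ÷ x = −2. Subtract (−2)·D = −2x + 16. Remainder: 0.

R(x) = 0, so D(x) is a factor of P(x). yes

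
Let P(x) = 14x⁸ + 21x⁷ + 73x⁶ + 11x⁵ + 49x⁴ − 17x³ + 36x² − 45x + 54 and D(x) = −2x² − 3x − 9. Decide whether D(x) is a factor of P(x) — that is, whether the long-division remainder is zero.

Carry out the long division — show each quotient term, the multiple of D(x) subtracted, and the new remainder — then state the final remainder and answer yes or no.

Step 1: lead(14x⁸ + 21x⁷ + 73x⁶ + 11x⁵ + 49x⁴ − 17x³ + 36x² − 45x + 54) ÷ lead(D) = 14x⁸ ÷ −2x² = −7x⁶. Subtract (−7x⁶)·D = 14x⁸ + 21x⁷ + 63x⁶. Remainder: 10x⁶ + 11x⁵ + 49x⁴ − 17x³ + 36x² − 45x + 54.
Step 2: lead(10x⁶ + 11x⁵ + 49x⁴ − 17x³ + 36x² − 45x + 54) ÷ lead(D) = 10x⁶ ÷ −2x² = −5x⁴. Subtract (−5x⁴)·D = 10x⁶ + 15x⁵ + 45x⁴. Remainder: −4x⁵ + 4x⁴ − 17x³ + 36x² − 45x + 54.
Step 3: lead(−4x⁵ + 4x⁴ − 17x³ + 36x² − 45x + 54) ÷ lead(D) = −4x⁵ ÷ −2x² = 2x³. Subtract (2x³)·D = −4x⁵ − 6x⁴ − 18x³. Remainder: 10x⁴ + x³ + 36x² − 45x + 54.
Step 4: lead(10x⁴ + x³ + 36x² − 45x + 54) ÷ lead(D) = 10x⁴ ÷ −2x² = −5x². Subtract (−5x²)·D = 10x⁴ + 15x³ + 45x². Remainder: −14x³ − 9x² − 45x + 54.
Step 5: lead(−14x³ − 9x² − 45x + 54) ÷ lead(D) = −14x³ ÷ −2x² = 7x. Subtract (7x)·D = −14x³ − 21x² − 63x. Remainder: 12x² + 18x + 54.
Step 6: lead(12x² + 18x + 54) ÷ lead(D) = 12x² ÷ −2x² = −6. Subtract (−6)·D = 12x² + 18x + 54. Remainder: 0.

R(x) = 0, so D(x) is a factor of P(x). yes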